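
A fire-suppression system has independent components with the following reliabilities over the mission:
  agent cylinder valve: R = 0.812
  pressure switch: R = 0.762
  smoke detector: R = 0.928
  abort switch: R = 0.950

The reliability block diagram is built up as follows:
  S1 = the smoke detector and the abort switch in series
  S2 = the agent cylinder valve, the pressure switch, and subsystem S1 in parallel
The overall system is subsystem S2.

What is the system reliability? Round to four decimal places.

0.9947

Series (smoke detector and abort switch): 0.928000 × 0.950000 = 0.881600
Parallel (agent cylinder valve, pressure switch, and [0.881600]): 1 − (1 − 0.812000)(1 − 0.762000)(1 − 0.881600) = 0.9947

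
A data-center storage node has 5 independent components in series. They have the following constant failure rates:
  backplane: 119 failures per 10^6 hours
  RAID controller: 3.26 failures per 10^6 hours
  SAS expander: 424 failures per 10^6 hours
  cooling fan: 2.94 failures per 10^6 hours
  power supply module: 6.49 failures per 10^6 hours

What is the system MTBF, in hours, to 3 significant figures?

Series of exponential components: λ_sys = Σ λ_i
λ_sys = 0.000119 + 0.00000326 + 0.000424 + 0.00000294 + 0.00000649 = 5.5569e-04 /h
MTBF = 1 / λ_sys = 1800 h

1800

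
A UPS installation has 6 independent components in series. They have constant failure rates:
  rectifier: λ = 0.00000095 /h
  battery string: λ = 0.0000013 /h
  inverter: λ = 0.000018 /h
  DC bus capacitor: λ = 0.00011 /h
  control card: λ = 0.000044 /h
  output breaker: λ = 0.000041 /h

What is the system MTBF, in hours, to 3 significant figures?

Series of exponential components: λ_sys = Σ λ_i
λ_sys = 0.00000095 + 0.0000013 + 0.000018 + 0.00011 + 0.000044 + 0.000041 = 2.1525e-04 /h
MTBF = 1 / λ_sys = 4650 h

4650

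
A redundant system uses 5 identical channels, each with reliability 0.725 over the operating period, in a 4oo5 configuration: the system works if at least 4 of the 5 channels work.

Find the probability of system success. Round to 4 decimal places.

R = Σ_{i=4}^{5} C(5,i) p^i (1−p)^{5−i} with p = 0.725
C(5,4)·0.725^4·0.275^1 = 0.379887
C(5,5)·0.725^5·0.275^0 = 0.200304
Sum = 0.5802

0.5802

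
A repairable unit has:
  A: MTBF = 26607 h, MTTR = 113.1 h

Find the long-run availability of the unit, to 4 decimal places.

0.9958

A(A) = MTBF/(MTBF+MTTR) = 26607/(26607+113.1) = 0.9958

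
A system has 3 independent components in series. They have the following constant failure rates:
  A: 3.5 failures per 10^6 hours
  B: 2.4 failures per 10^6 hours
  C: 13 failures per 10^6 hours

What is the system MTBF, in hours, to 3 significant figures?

52900

Series of exponential components: λ_sys = Σ λ_i
λ_sys = 0.0000035 + 0.0000024 + 0.000013 = 1.8900e-05 /h
MTBF = 1 / λ_sys = 52900 h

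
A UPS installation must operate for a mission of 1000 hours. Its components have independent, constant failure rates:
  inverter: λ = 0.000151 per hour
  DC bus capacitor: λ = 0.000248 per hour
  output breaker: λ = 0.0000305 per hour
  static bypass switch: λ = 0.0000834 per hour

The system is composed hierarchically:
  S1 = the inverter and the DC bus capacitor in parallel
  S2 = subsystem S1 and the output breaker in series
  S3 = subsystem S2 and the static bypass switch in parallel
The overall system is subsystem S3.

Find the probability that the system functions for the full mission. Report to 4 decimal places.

0.9952

R(inverter) = exp(−0.000151 × 1000) = 0.859848
R(DC bus capacitor) = exp(−0.000248 × 1000) = 0.780360
R(output breaker) = exp(−0.0000305 × 1000) = 0.969960
R(static bypass switch) = exp(−0.0000834 × 1000) = 0.919983
Parallel (inverter and DC bus capacitor): 1 − (1 − 0.859848)(1 − 0.780360) = 0.969217
Series ([0.969217] and output breaker): 0.969217 × 0.969960 = 0.940102
Parallel ([0.940102] and static bypass switch): 1 − (1 − 0.940102)(1 − 0.919983) = 0.9952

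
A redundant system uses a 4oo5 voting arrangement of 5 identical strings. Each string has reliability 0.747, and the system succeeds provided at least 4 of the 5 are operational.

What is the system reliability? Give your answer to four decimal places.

0.6265

R = Σ_{i=4}^{5} C(5,i) p^i (1−p)^{5−i} with p = 0.747
C(5,4)·0.747^4·0.253^1 = 0.393888
C(5,5)·0.747^5·0.253^0 = 0.232596
Sum = 0.6265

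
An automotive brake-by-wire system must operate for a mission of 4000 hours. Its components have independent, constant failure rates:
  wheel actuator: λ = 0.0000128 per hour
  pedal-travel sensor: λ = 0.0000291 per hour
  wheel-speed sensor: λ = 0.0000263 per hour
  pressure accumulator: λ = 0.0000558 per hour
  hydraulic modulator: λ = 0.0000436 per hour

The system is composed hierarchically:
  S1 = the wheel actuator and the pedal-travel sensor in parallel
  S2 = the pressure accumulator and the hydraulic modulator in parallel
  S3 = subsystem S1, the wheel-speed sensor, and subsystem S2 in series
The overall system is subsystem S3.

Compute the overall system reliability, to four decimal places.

0.8665

R(wheel actuator) = exp(−0.0000128 × 4000) = 0.950089
R(pedal-travel sensor) = exp(−0.0000291 × 4000) = 0.890119
R(wheel-speed sensor) = exp(−0.0000263 × 4000) = 0.900144
R(pressure accumulator) = exp(−0.0000558 × 4000) = 0.799955
R(hydraulic modulator) = exp(−0.0000436 × 4000) = 0.839961
Parallel (wheel actuator and pedal-travel sensor): 1 − (1 − 0.950089)(1 − 0.890119) = 0.994516
Parallel (pressure accumulator and hydraulic modulator): 1 − (1 − 0.799955)(1 − 0.839961) = 0.967985
Series ([0.994516], wheel-speed sensor, and [0.967985]): 0.994516 × 0.900144 × 0.967985 = 0.8665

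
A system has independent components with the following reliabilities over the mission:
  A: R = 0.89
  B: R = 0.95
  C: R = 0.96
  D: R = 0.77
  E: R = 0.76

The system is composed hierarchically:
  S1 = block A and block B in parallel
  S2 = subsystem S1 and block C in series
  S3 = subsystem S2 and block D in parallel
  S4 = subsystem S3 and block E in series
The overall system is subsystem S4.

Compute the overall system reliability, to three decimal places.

Parallel (A and B): 1 − (1 − 0.89000)(1 − 0.95000) = 0.99450
Series ([0.99450] and C): 0.99450 × 0.96000 = 0.95472
Parallel ([0.95472] and D): 1 − (1 − 0.95472)(1 − 0.77000) = 0.98959
Series ([0.98959] and E): 0.98959 × 0.76000 = 0.752

0.752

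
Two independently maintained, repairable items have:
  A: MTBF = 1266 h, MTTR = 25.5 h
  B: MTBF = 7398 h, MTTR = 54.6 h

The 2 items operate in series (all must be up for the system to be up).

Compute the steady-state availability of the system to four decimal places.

A(A) = MTBF/(MTBF+MTTR) = 1266/(1266+25.5) = 0.980256
A(B) = MTBF/(MTBF+MTTR) = 7398/(7398+54.6) = 0.992674
Series availability: 0.980256 × 0.992674 = 0.9731

0.9731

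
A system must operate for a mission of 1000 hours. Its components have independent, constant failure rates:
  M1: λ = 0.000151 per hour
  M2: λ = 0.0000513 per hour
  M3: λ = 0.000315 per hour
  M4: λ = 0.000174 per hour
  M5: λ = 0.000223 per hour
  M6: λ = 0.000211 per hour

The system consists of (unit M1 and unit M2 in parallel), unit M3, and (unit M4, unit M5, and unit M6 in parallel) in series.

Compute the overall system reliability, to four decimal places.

R(M1) = exp(−0.000151 × 1000) = 0.859848
R(M2) = exp(−0.0000513 × 1000) = 0.949994
R(M3) = exp(−0.000315 × 1000) = 0.729789
R(M4) = exp(−0.000174 × 1000) = 0.840297
R(M5) = exp(−0.000223 × 1000) = 0.800115
R(M6) = exp(−0.000211 × 1000) = 0.809774
Parallel (M1 and M2): 1 − (1 − 0.859848)(1 − 0.949994) = 0.992992
Parallel (M4, M5, and M6): 1 − (1 − 0.840297)(1 − 0.800115)(1 − 0.809774) = 0.993928
Series ([0.992992], M3, and [0.993928]): 0.992992 × 0.729789 × 0.993928 = 0.7203

0.7203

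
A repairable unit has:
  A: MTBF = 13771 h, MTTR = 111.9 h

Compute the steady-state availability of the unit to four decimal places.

0.9919

A(A) = MTBF/(MTBF+MTTR) = 13771/(13771+111.9) = 0.9919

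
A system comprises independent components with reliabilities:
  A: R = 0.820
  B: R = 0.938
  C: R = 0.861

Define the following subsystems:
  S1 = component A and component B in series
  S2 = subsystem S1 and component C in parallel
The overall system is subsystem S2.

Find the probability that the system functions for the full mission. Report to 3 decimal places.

0.968

Series (A and B): 0.82000 × 0.93800 = 0.76916
Parallel ([0.76916] and C): 1 − (1 − 0.76916)(1 − 0.86100) = 0.968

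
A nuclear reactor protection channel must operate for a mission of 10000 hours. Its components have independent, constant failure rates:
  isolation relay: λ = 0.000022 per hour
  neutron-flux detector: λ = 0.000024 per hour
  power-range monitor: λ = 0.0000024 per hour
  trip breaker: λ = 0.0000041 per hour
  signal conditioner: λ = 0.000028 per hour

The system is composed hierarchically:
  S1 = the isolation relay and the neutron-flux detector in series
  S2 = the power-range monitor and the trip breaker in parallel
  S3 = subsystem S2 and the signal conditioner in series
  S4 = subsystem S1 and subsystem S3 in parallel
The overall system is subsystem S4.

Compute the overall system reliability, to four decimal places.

R(isolation relay) = exp(−0.000022 × 10000) = 0.802519
R(neutron-flux detector) = exp(−0.000024 × 10000) = 0.786628
R(power-range monitor) = exp(−0.0000024 × 10000) = 0.976286
R(trip breaker) = exp(−0.0000041 × 10000) = 0.959829
R(signal conditioner) = exp(−0.000028 × 10000) = 0.755784
Series (isolation relay and neutron-flux detector): 0.802519 × 0.786628 = 0.631284
Parallel (power-range monitor and trip breaker): 1 − (1 − 0.976286)(1 − 0.959829) = 0.999047
Series ([0.999047] and signal conditioner): 0.999047 × 0.755784 = 0.755064
Parallel ([0.631284] and [0.755064]): 1 − (1 − 0.631284)(1 − 0.755064) = 0.9097

0.9097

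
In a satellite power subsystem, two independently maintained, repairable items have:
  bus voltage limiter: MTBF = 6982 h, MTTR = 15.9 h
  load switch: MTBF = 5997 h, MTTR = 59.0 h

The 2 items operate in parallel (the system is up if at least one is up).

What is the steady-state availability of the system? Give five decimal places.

0.99998

A(bus voltage limiter) = MTBF/(MTBF+MTTR) = 6982/(6982+15.9) = 0.997728
A(load switch) = MTBF/(MTBF+MTTR) = 5997/(5997+59.0) = 0.990258
Parallel availability: 1 − (1 − 0.997728)(1 − 0.990258) = 0.99998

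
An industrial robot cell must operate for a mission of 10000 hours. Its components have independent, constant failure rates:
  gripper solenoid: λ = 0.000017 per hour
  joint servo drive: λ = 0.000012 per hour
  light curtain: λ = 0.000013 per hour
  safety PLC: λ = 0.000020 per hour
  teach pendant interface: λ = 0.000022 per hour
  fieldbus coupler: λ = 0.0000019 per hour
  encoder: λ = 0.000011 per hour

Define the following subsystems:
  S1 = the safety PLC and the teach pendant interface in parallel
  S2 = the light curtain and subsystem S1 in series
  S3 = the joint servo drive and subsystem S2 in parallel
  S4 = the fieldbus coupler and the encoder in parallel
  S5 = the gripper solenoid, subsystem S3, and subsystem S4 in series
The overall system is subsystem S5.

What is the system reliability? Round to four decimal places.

R(gripper solenoid) = exp(−0.000017 × 10000) = 0.843665
R(joint servo drive) = exp(−0.000012 × 10000) = 0.886920
R(light curtain) = exp(−0.000013 × 10000) = 0.878095
R(safety PLC) = exp(−0.000020 × 10000) = 0.818731
R(teach pendant interface) = exp(−0.000022 × 10000) = 0.802519
R(fieldbus coupler) = exp(−0.0000019 × 10000) = 0.981179
R(encoder) = exp(−0.000011 × 10000) = 0.895834
Parallel (safety PLC and teach pendant interface): 1 − (1 − 0.818731)(1 − 0.802519) = 0.964203
Series (light curtain and [0.964203]): 0.878095 × 0.964203 = 0.846662
Parallel (joint servo drive and [0.846662]): 1 − (1 − 0.886920)(1 − 0.846662) = 0.982661
Parallel (fieldbus coupler and encoder): 1 − (1 − 0.981179)(1 − 0.895834) = 0.998039
Series (gripper solenoid, [0.982661], and [0.998039]): 0.843665 × 0.982661 × 0.998039 = 0.8274

0.8274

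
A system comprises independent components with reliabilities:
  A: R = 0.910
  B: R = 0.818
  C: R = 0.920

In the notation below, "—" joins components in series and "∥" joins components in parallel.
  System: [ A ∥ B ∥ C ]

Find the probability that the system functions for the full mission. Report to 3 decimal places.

0.999

Parallel (A, B, and C): 1 − (1 − 0.91000)(1 − 0.81800)(1 − 0.92000) = 0.999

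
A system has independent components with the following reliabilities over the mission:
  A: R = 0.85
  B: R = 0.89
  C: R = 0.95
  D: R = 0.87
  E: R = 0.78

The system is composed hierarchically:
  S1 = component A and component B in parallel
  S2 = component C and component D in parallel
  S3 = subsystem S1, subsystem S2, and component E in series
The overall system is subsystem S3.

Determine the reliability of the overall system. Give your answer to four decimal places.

Parallel (A and B): 1 − (1 − 0.850000)(1 − 0.890000) = 0.983500
Parallel (C and D): 1 − (1 − 0.950000)(1 − 0.870000) = 0.993500
Series ([0.983500], [0.993500], and E): 0.983500 × 0.993500 × 0.780000 = 0.7621

0.7621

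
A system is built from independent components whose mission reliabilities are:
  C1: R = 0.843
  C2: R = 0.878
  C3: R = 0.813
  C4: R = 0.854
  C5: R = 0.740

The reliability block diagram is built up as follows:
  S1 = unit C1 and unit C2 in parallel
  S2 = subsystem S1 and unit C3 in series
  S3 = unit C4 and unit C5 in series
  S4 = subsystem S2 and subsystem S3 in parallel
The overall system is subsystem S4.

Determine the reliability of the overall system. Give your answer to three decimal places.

0.925

Parallel (C1 and C2): 1 − (1 − 0.84300)(1 − 0.87800) = 0.98085
Series ([0.98085] and C3): 0.98085 × 0.81300 = 0.79743
Series (C4 and C5): 0.85400 × 0.74000 = 0.63196
Parallel ([0.79743] and [0.63196]): 1 − (1 − 0.79743)(1 − 0.63196) = 0.925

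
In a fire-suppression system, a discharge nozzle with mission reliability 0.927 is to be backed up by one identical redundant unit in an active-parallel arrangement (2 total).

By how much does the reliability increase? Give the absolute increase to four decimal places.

R_before = 0.927
R_after = 1 − (1 − 0.927)^2 = 0.9947
ΔR = 0.9947 − 0.927 = 0.0677

0.0677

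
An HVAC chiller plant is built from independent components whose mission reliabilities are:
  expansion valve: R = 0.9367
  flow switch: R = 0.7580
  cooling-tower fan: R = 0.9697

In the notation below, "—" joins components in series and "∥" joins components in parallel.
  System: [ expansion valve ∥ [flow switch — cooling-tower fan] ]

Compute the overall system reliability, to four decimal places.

0.9832

Series (flow switch and cooling-tower fan): 0.758000 × 0.969700 = 0.735033
Parallel (expansion valve and [0.735033]): 1 − (1 − 0.936700)(1 − 0.735033) = 0.9832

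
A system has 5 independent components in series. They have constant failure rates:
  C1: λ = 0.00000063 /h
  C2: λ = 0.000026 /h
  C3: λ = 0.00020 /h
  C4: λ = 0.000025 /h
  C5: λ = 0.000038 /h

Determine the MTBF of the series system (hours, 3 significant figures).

3450

Series of exponential components: λ_sys = Σ λ_i
λ_sys = 0.00000063 + 0.000026 + 0.00020 + 0.000025 + 0.000038 = 2.8963e-04 /h
MTBF = 1 / λ_sys = 3450 h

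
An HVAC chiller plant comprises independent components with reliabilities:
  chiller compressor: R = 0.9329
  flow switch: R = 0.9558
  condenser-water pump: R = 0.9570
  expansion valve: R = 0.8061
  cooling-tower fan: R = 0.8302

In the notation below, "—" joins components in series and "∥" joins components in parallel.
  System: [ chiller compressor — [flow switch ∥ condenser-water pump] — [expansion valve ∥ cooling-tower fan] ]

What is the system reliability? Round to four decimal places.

Parallel (flow switch and condenser-water pump): 1 − (1 − 0.955800)(1 − 0.957000) = 0.998099
Parallel (expansion valve and cooling-tower fan): 1 − (1 − 0.806100)(1 − 0.830200) = 0.967076
Series (chiller compressor, [0.998099], and [0.967076]): 0.932900 × 0.998099 × 0.967076 = 0.9005

0.9005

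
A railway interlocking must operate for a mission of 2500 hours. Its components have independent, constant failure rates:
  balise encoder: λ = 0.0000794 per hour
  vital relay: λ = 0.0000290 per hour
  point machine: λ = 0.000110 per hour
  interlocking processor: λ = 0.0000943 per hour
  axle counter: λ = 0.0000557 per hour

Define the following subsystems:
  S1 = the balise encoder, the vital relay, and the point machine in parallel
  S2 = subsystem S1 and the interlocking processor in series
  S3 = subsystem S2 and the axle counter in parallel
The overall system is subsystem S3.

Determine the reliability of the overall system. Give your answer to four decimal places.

0.9724

R(balise encoder) = exp(−0.0000794 × 2500) = 0.819960
R(vital relay) = exp(−0.0000290 × 2500) = 0.930066
R(point machine) = exp(−0.000110 × 2500) = 0.759572
R(interlocking processor) = exp(−0.0000943 × 2500) = 0.789978
R(axle counter) = exp(−0.0000557 × 2500) = 0.870010
Parallel (balise encoder, vital relay, and point machine): 1 − (1 − 0.819960)(1 − 0.930066)(1 − 0.759572) = 0.996973
Series ([0.996973] and interlocking processor): 0.996973 × 0.789978 = 0.787587
Parallel ([0.787587] and axle counter): 1 − (1 − 0.787587)(1 − 0.870010) = 0.9724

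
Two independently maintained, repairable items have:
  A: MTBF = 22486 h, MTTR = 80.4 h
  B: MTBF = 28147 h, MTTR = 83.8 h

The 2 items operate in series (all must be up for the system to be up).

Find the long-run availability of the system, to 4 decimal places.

0.9935

A(A) = MTBF/(MTBF+MTTR) = 22486/(22486+80.4) = 0.996437
A(B) = MTBF/(MTBF+MTTR) = 28147/(28147+83.8) = 0.997032
Series availability: 0.996437 × 0.997032 = 0.9935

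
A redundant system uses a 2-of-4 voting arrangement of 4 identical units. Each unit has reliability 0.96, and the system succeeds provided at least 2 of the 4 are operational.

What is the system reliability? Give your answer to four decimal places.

R = Σ_{i=2}^{4} C(4,i) p^i (1−p)^{4−i} with p = 0.96
C(4,2)·0.96^2·0.04^2 = 0.008847
C(4,3)·0.96^3·0.04^1 = 0.141558
C(4,4)·0.96^4·0.04^0 = 0.849347
Sum = 0.9998

0.9998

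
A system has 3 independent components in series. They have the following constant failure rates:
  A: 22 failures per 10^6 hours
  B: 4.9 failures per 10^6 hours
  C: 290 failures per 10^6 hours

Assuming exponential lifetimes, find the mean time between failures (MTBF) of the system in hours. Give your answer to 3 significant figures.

3160

Series of exponential components: λ_sys = Σ λ_i
λ_sys = 0.000022 + 0.0000049 + 0.00029 = 3.1690e-04 /h
MTBF = 1 / λ_sys = 3160 h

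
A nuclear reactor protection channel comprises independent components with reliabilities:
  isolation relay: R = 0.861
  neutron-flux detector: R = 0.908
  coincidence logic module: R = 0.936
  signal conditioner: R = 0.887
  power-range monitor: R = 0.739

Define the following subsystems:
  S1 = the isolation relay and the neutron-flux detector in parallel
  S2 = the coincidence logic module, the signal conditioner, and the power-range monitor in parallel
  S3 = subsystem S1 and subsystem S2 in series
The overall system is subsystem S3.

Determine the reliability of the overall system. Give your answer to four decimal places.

0.9853

Parallel (isolation relay and neutron-flux detector): 1 − (1 − 0.861000)(1 − 0.908000) = 0.987212
Parallel (coincidence logic module, signal conditioner, and power-range monitor): 1 − (1 − 0.936000)(1 − 0.887000)(1 − 0.739000) = 0.998112
Series ([0.987212] and [0.998112]): 0.987212 × 0.998112 = 0.9853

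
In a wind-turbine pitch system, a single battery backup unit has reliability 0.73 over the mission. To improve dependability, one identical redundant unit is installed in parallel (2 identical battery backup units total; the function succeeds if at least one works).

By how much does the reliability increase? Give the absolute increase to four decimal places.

R_before = 0.73
R_after = 1 − (1 − 0.73)^2 = 0.9271
ΔR = 0.9271 − 0.73 = 0.1971

0.1971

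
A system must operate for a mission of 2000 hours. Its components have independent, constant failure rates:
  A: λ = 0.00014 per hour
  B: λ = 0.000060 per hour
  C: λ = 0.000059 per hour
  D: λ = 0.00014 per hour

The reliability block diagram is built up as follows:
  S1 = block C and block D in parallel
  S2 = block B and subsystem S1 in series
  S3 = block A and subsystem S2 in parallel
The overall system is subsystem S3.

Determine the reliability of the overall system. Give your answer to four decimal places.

R(A) = exp(−0.00014 × 2000) = 0.755784
R(B) = exp(−0.000060 × 2000) = 0.886920
R(C) = exp(−0.000059 × 2000) = 0.888696
R(D) = exp(−0.00014 × 2000) = 0.755784
Parallel (C and D): 1 − (1 − 0.888696)(1 − 0.755784) = 0.972818
Series (B and [0.972818]): 0.886920 × 0.972818 = 0.862812
Parallel (A and [0.862812]): 1 − (1 − 0.755784)(1 − 0.862812) = 0.9665

0.9665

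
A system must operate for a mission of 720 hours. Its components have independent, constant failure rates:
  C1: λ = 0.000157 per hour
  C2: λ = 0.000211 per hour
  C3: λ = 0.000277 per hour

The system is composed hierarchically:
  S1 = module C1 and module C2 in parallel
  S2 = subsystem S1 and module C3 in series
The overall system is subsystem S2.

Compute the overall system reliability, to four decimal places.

R(C1) = exp(−0.000157 × 720) = 0.893115
R(C2) = exp(−0.000211 × 720) = 0.859057
R(C3) = exp(−0.000277 × 720) = 0.819189
Parallel (C1 and C2): 1 − (1 − 0.893115)(1 − 0.859057) = 0.984935
Series ([0.984935] and C3): 0.984935 × 0.819189 = 0.8068

0.8068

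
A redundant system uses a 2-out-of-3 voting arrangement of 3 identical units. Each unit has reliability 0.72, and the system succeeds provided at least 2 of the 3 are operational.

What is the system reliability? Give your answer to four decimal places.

0.8087

R = Σ_{i=2}^{3} C(3,i) p^i (1−p)^{3−i} with p = 0.72
C(3,2)·0.72^2·0.28^1 = 0.435456
C(3,3)·0.72^3·0.28^0 = 0.373248
Sum = 0.8087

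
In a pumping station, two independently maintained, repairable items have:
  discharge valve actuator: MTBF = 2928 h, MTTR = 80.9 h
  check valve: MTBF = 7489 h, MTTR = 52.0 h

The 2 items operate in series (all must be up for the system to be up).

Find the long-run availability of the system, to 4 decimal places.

A(discharge valve actuator) = MTBF/(MTBF+MTTR) = 2928/(2928+80.9) = 0.973113
A(check valve) = MTBF/(MTBF+MTTR) = 7489/(7489+52.0) = 0.993104
Series availability: 0.973113 × 0.993104 = 0.9664

0.9664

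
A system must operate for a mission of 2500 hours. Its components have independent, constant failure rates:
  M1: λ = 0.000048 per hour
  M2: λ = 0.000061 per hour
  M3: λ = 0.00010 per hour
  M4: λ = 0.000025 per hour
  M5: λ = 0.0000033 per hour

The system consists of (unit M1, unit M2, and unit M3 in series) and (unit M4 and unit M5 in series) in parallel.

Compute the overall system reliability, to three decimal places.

0.972

R(M1) = exp(−0.000048 × 2500) = 0.88692
R(M2) = exp(−0.000061 × 2500) = 0.85856
R(M3) = exp(−0.00010 × 2500) = 0.77880
R(M4) = exp(−0.000025 × 2500) = 0.93941
R(M5) = exp(−0.0000033 × 2500) = 0.99178
Series (M1, M2, and M3): 0.88692 × 0.85856 × 0.77880 = 0.59304
Series (M4 and M5): 0.93941 × 0.99178 = 0.93169
Parallel ([0.59304] and [0.93169]): 1 − (1 − 0.59304)(1 − 0.93169) = 0.972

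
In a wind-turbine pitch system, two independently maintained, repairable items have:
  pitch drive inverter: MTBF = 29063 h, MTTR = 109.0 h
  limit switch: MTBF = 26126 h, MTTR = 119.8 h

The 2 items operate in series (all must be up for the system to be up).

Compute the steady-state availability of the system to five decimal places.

A(pitch drive inverter) = MTBF/(MTBF+MTTR) = 29063/(29063+109.0) = 0.996264
A(limit switch) = MTBF/(MTBF+MTTR) = 26126/(26126+119.8) = 0.995435
Series availability: 0.996264 × 0.995435 = 0.99172

0.99172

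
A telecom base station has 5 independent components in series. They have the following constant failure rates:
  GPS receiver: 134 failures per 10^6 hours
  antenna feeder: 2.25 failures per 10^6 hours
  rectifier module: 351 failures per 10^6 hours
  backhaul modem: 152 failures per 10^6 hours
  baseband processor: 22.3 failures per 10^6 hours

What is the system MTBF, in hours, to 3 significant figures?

Series of exponential components: λ_sys = Σ λ_i
λ_sys = 0.000134 + 0.00000225 + 0.000351 + 0.000152 + 0.0000223 = 6.6155e-04 /h
MTBF = 1 / λ_sys = 1510 h

1510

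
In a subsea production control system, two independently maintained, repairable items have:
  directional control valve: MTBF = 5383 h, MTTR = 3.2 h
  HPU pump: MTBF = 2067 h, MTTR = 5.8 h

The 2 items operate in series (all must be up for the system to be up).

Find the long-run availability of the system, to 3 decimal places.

0.997

A(directional control valve) = MTBF/(MTBF+MTTR) = 5383/(5383+3.2) = 0.999406
A(HPU pump) = MTBF/(MTBF+MTTR) = 2067/(2067+5.8) = 0.997202
Series availability: 0.999406 × 0.997202 = 0.997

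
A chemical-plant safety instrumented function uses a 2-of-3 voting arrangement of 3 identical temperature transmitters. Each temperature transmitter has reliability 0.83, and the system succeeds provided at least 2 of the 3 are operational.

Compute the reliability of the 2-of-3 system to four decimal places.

R = Σ_{i=2}^{3} C(3,i) p^i (1−p)^{3−i} with p = 0.83
C(3,2)·0.83^2·0.17^1 = 0.351339
C(3,3)·0.83^3·0.17^0 = 0.571787
Sum = 0.9231

0.9231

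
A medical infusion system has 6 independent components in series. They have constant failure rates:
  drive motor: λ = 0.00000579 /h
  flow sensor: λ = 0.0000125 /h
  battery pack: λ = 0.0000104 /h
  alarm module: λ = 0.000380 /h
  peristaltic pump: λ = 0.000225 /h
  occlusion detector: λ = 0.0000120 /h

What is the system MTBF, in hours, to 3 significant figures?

Series of exponential components: λ_sys = Σ λ_i
λ_sys = 0.00000579 + 0.0000125 + 0.0000104 + 0.000380 + 0.000225 + 0.0000120 = 6.4569e-04 /h
MTBF = 1 / λ_sys = 1550 h

1550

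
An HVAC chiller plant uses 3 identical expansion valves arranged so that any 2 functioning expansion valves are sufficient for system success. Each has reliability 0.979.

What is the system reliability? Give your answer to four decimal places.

0.9987

R = Σ_{i=2}^{3} C(3,i) p^i (1−p)^{3−i} with p = 0.979
C(3,2)·0.979^2·0.021^1 = 0.060382
C(3,3)·0.979^3·0.021^0 = 0.938314
Sum = 0.9987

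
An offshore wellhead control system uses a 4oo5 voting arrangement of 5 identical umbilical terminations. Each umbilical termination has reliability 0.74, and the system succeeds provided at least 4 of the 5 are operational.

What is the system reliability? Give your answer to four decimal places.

0.6117

R = Σ_{i=4}^{5} C(5,i) p^i (1−p)^{5−i} with p = 0.74
C(5,4)·0.74^4·0.26^1 = 0.389825
C(5,5)·0.74^5·0.26^0 = 0.221901
Sum = 0.6117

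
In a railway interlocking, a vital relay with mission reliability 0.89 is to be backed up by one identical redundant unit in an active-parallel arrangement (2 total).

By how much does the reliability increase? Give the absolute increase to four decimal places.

R_before = 0.89
R_after = 1 − (1 − 0.89)^2 = 0.9879
ΔR = 0.9879 − 0.89 = 0.0979

0.0979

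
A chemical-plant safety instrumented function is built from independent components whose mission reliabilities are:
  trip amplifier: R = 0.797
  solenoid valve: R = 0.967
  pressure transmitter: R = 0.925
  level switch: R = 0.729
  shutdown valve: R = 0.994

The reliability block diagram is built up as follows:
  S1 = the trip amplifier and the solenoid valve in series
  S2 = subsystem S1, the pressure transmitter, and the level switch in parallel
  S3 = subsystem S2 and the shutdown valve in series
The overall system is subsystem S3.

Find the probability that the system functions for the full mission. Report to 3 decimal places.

0.989

Series (trip amplifier and solenoid valve): 0.79700 × 0.96700 = 0.77070
Parallel ([0.77070], pressure transmitter, and level switch): 1 − (1 − 0.77070)(1 − 0.92500)(1 − 0.72900) = 0.99534
Series ([0.99534] and shutdown valve): 0.99534 × 0.99400 = 0.989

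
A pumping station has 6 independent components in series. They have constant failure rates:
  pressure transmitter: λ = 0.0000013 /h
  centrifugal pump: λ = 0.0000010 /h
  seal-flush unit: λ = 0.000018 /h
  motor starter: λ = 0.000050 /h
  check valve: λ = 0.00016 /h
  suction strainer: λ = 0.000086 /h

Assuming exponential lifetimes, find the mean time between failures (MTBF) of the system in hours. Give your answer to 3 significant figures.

3160

Series of exponential components: λ_sys = Σ λ_i
λ_sys = 0.0000013 + 0.0000010 + 0.000018 + 0.000050 + 0.00016 + 0.000086 = 3.1630e-04 /h
MTBF = 1 / λ_sys = 3160 h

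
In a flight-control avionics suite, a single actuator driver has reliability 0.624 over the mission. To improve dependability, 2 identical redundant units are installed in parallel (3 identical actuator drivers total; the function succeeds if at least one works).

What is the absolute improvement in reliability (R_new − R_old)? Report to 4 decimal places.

0.3228

R_before = 0.624
R_after = 1 − (1 − 0.624)^3 = 0.9468
ΔR = 0.9468 − 0.624 = 0.3228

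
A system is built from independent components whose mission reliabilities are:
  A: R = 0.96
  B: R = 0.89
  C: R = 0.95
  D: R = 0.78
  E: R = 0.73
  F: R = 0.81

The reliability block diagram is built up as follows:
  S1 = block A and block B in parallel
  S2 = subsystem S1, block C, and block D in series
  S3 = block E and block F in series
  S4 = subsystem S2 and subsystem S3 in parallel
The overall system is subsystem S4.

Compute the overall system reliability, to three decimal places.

0.893

Parallel (A and B): 1 − (1 − 0.96000)(1 − 0.89000) = 0.99560
Series ([0.99560], C, and D): 0.99560 × 0.95000 × 0.78000 = 0.73774
Series (E and F): 0.73000 × 0.81000 = 0.59130
Parallel ([0.73774] and [0.59130]): 1 − (1 − 0.73774)(1 − 0.59130) = 0.893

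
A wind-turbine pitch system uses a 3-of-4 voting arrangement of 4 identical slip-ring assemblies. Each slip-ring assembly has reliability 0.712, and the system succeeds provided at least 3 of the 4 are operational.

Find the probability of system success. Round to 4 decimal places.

R = Σ_{i=3}^{4} C(4,i) p^i (1−p)^{4−i} with p = 0.712
C(4,3)·0.712^3·0.288^1 = 0.415808
C(4,4)·0.712^4·0.288^0 = 0.256992
Sum = 0.6728

0.6728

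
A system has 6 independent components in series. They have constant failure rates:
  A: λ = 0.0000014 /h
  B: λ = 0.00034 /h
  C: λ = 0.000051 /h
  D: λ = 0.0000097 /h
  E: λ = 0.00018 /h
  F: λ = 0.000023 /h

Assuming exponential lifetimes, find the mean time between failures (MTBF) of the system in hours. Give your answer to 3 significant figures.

Series of exponential components: λ_sys = Σ λ_i
λ_sys = 0.0000014 + 0.00034 + 0.000051 + 0.0000097 + 0.00018 + 0.000023 = 6.0510e-04 /h
MTBF = 1 / λ_sys = 1650 h

1650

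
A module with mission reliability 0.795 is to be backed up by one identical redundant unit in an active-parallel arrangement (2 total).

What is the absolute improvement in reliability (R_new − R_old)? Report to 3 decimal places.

0.163

R_before = 0.795
R_after = 1 − (1 − 0.795)^2 = 0.958
ΔR = 0.958 − 0.795 = 0.163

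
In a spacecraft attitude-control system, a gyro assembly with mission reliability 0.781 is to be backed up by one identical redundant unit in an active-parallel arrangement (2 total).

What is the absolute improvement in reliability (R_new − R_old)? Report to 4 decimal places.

0.1710

R_before = 0.781
R_after = 1 − (1 − 0.781)^2 = 0.9520
ΔR = 0.9520 − 0.781 = 0.1710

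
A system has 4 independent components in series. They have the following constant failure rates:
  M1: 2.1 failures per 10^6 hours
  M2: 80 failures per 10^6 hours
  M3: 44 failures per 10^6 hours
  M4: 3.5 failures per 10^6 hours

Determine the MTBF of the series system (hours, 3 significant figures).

7720

Series of exponential components: λ_sys = Σ λ_i
λ_sys = 0.0000021 + 0.000080 + 0.000044 + 0.0000035 = 1.2960e-04 /h
MTBF = 1 / λ_sys = 7720 h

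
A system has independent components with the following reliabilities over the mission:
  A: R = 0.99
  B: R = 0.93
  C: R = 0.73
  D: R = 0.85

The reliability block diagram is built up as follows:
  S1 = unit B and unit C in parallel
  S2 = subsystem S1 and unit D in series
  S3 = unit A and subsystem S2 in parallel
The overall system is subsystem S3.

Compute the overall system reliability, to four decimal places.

0.9983

Parallel (B and C): 1 − (1 − 0.930000)(1 − 0.730000) = 0.981100
Series ([0.981100] and D): 0.981100 × 0.850000 = 0.833935
Parallel (A and [0.833935]): 1 − (1 − 0.990000)(1 − 0.833935) = 0.9983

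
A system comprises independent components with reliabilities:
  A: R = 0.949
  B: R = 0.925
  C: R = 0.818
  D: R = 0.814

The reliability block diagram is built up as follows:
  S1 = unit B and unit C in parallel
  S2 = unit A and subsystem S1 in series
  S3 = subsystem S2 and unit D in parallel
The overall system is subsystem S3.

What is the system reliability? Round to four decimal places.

Parallel (B and C): 1 − (1 − 0.925000)(1 − 0.818000) = 0.986350
Series (A and [0.986350]): 0.949000 × 0.986350 = 0.936046
Parallel ([0.936046] and D): 1 − (1 − 0.936046)(1 − 0.814000) = 0.9881

0.9881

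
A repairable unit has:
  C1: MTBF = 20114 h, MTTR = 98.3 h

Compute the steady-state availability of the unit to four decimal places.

0.9951

A(C1) = MTBF/(MTBF+MTTR) = 20114/(20114+98.3) = 0.9951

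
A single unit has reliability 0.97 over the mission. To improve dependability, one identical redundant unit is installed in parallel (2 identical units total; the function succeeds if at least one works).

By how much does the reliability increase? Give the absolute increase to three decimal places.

R_before = 0.97
R_after = 1 − (1 − 0.97)^2 = 0.999
ΔR = 0.999 − 0.97 = 0.029

0.029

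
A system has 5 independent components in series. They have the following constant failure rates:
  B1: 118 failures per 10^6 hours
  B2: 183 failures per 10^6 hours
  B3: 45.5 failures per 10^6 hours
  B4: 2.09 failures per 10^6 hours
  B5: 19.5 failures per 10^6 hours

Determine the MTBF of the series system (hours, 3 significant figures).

Series of exponential components: λ_sys = Σ λ_i
λ_sys = 0.000118 + 0.000183 + 0.0000455 + 0.00000209 + 0.0000195 = 3.6809e-04 /h
MTBF = 1 / λ_sys = 2720 h

2720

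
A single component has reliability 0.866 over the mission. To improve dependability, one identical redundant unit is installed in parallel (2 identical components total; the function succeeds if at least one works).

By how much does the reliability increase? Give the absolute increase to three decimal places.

R_before = 0.866
R_after = 1 − (1 − 0.866)^2 = 0.982
ΔR = 0.982 − 0.866 = 0.116

0.116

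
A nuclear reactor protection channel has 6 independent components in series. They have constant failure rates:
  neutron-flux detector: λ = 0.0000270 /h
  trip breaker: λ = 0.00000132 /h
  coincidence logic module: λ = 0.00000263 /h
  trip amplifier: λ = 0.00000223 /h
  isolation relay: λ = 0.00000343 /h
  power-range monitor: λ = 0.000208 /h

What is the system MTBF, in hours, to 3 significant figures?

4090

Series of exponential components: λ_sys = Σ λ_i
λ_sys = 0.0000270 + 0.00000132 + 0.00000263 + 0.00000223 + 0.00000343 + 0.000208 = 2.4461e-04 /h
MTBF = 1 / λ_sys = 4090 h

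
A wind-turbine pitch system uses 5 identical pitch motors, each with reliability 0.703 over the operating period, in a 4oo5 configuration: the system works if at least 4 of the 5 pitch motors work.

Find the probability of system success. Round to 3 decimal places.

0.534

R = Σ_{i=4}^{5} C(5,i) p^i (1−p)^{5−i} with p = 0.703
C(5,4)·0.703^4·0.297^1 = 0.36270
C(5,5)·0.703^5·0.297^0 = 0.17170
Sum = 0.534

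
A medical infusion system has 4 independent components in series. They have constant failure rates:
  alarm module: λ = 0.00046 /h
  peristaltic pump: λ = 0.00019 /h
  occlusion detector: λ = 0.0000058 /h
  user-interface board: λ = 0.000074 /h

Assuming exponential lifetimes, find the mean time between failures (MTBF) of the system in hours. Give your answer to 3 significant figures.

Series of exponential components: λ_sys = Σ λ_i
λ_sys = 0.00046 + 0.00019 + 0.0000058 + 0.000074 = 7.2980e-04 /h
MTBF = 1 / λ_sys = 1370 h

1370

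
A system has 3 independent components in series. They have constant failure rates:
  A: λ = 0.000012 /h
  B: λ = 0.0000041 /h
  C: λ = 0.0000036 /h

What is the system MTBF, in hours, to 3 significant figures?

50800

Series of exponential components: λ_sys = Σ λ_i
λ_sys = 0.000012 + 0.0000041 + 0.0000036 = 1.9700e-05 /h
MTBF = 1 / λ_sys = 50800 h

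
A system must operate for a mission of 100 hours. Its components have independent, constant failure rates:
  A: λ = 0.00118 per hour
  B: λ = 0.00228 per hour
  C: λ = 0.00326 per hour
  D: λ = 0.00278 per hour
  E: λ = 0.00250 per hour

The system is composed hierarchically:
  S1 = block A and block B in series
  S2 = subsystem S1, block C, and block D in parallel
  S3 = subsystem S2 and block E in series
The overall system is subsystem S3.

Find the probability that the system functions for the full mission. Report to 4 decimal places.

R(A) = exp(−0.00118 × 100) = 0.888696
R(B) = exp(−0.00228 × 100) = 0.796124
R(C) = exp(−0.00326 × 100) = 0.721805
R(D) = exp(−0.00278 × 100) = 0.757297
R(E) = exp(−0.00250 × 100) = 0.778801
Series (A and B): 0.888696 × 0.796124 = 0.707512
Parallel ([0.707512], C, and D): 1 − (1 − 0.707512)(1 − 0.721805)(1 − 0.757297) = 0.980252
Series ([0.980252] and E): 0.980252 × 0.778801 = 0.7634

0.7634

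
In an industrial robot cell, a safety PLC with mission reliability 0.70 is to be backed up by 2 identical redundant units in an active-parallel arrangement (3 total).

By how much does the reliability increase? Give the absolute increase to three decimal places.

R_before = 0.70
R_after = 1 − (1 − 0.70)^3 = 0.973
ΔR = 0.973 − 0.70 = 0.273

0.273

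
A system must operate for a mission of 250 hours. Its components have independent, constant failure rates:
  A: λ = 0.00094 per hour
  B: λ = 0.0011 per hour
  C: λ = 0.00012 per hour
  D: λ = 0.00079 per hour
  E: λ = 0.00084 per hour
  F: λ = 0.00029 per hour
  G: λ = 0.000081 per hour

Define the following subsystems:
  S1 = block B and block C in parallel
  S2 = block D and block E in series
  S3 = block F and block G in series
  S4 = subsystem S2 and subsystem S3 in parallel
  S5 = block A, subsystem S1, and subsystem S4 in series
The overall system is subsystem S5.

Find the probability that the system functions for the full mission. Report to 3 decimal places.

R(A) = exp(−0.00094 × 250) = 0.79057
R(B) = exp(−0.0011 × 250) = 0.75957
R(C) = exp(−0.00012 × 250) = 0.97045
R(D) = exp(−0.00079 × 250) = 0.82078
R(E) = exp(−0.00084 × 250) = 0.81058
R(F) = exp(−0.00029 × 250) = 0.93007
R(G) = exp(−0.000081 × 250) = 0.97995
Parallel (B and C): 1 − (1 − 0.75957)(1 − 0.97045) = 0.99290
Series (D and E): 0.82078 × 0.81058 = 0.66531
Series (F and G): 0.93007 × 0.97995 = 0.91142
Parallel ([0.66531] and [0.91142]): 1 − (1 − 0.66531)(1 − 0.91142) = 0.97035
Series (A, [0.99290], and [0.97035]): 0.79057 × 0.99290 × 0.97035 = 0.762

0.762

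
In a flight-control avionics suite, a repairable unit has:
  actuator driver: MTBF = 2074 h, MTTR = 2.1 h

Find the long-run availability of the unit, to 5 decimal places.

0.99899

A(actuator driver) = MTBF/(MTBF+MTTR) = 2074/(2074+2.1) = 0.99899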